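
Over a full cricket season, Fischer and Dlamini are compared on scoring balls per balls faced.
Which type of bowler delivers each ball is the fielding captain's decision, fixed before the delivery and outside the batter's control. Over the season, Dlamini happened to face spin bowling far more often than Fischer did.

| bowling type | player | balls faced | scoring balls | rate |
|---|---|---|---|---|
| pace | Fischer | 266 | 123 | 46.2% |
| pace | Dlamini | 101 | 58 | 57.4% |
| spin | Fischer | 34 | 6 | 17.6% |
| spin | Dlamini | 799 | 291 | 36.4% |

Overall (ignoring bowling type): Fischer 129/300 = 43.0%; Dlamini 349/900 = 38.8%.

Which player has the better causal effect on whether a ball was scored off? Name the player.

Dlamini is higher inside every bowling type stratum but Fischer is higher in aggregate. Whether to stratify depends on how bowling type relates to the player.
Nothing the player does changes bowling type; the imbalance is an allocation artefact. With bowling type also predicting the outcome, the pooled figure is confounded, and the within-stratum comparison is the causal one.
Within each level — pace: 46.2% vs 57.4%; spin: 17.6% vs 36.4% — Dlamini is higher every time.

Dlamini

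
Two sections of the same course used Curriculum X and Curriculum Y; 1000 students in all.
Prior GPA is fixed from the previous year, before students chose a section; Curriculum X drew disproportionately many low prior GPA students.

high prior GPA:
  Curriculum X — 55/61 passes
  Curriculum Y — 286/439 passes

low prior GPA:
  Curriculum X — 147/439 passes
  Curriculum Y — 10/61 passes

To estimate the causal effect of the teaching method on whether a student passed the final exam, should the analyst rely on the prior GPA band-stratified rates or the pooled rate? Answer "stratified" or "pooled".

Since prior GPA band is a pre-existing factor (not a product of the teaching method) and it affects the outcome on its own, it is a confounder. The stratified rates, not the pooled rate, identify the causal effect.
Within each level — high prior GPA: 90.2% vs 65.1%; low prior GPA: 33.5% vs 16.4% — Curriculum X is higher every time.

stratified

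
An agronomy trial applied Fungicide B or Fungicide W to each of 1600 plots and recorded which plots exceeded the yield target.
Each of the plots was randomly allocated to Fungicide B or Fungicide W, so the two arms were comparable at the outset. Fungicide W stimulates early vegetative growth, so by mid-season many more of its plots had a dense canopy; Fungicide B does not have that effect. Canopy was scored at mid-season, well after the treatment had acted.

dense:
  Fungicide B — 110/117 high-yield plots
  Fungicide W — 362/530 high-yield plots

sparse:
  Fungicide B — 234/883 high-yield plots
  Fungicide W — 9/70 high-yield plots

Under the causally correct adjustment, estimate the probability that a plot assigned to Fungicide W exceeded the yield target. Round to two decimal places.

0.62

The stratified and pooled comparisons disagree (Fungicide B wins within each mid-season canopy; Fungicide W wins overall), so the answer turns on the causal role of mid-season canopy.
Mid-season canopy is downstream of the fungicide. One should not condition on a consequence of treatment, so the overall rates are the right comparison.
So P(outcome | do(Fungicide W)) is just the pooled rate for Fungicide W: 371/600 = 0.618.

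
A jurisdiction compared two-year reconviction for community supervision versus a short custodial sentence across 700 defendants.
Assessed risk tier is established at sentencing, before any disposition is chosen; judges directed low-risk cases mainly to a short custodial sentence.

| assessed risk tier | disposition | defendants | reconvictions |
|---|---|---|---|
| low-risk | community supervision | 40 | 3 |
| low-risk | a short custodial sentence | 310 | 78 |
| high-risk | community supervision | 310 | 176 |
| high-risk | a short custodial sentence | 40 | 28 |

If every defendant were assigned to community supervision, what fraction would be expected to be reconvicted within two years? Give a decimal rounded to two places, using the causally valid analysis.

The stratified and pooled comparisons disagree (community supervision wins within each assessed risk tier; a short custodial sentence wins overall), so the answer turns on the causal role of assessed risk tier.
Assessed risk tier differs across dispositions for reasons unrelated to any effect of the disposition itself, and it separately predicts the outcome — a classic confounder. We must compare within assessed risk tier levels.
Standardising community supervision to the population assessed risk tier mix: 0.500·3/40 + 0.500·176/310 = 0.321.

0.32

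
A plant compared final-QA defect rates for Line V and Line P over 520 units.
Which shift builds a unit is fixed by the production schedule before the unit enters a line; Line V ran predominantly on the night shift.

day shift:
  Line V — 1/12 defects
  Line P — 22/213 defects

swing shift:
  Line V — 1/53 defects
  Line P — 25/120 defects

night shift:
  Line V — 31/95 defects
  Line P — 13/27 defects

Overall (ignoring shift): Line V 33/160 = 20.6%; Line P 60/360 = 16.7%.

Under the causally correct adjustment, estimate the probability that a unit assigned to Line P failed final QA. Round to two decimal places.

Line V is lower inside every shift stratum but Line P is lower in aggregate. Whether to stratify depends on how shift relates to the line.
The imbalance in shift arose from how units were allocated, not from anything the line did; and shift independently affects the outcome. The pooled gap is confounded — condition on shift.
Standardising Line P to the population shift mix: 0.433·22/213 + 0.333·25/120 + 0.235·13/27 = 0.227.

0.23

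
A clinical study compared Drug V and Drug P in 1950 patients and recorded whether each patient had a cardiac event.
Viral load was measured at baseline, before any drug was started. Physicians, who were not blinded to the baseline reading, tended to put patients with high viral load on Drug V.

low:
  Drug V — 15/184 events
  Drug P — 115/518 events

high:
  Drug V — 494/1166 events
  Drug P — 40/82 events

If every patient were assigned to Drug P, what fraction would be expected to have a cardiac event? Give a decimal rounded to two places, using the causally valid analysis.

Drug V is lower inside every viral load stratum but Drug P is lower in aggregate. Whether to stratify depends on how viral load relates to the drug.
Viral load is set before the drug has any effect — it is not caused by the drug — and it independently drives the outcome. That makes it a confounder, so the causal comparison is within viral load levels.
Standardising Drug P to the population viral load mix: 0.360·115/518 + 0.640·40/82 = 0.392.

0.39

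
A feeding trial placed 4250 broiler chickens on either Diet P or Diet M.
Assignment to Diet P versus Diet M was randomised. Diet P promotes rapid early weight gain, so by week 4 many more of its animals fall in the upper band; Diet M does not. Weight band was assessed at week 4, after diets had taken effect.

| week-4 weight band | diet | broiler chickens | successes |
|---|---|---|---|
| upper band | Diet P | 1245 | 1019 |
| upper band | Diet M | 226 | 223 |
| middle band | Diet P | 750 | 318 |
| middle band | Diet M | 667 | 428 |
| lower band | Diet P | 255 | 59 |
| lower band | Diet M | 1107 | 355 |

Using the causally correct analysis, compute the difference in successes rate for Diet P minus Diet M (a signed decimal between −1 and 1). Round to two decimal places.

Week-4 weight band here is a post-treatment variable shaped by the diet; conditioning on it would introduce bias rather than remove it. The overall comparison is the causal one.
The causal difference is the pooled difference: 0.620 − 0.503 = +0.117.

+0.12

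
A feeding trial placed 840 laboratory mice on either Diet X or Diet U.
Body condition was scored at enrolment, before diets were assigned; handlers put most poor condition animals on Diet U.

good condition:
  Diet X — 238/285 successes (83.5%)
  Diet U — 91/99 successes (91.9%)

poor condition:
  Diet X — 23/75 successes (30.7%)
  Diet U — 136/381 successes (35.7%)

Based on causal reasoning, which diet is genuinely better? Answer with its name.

Diet U

Since starting body condition is a pre-existing factor (not a product of the diet) and it affects the outcome on its own, it is a confounder. The stratified rates, not the pooled rate, identify the causal effect.
Within each level — good condition: 83.5% vs 91.9%; poor condition: 30.7% vs 35.7% — Diet U is higher every time.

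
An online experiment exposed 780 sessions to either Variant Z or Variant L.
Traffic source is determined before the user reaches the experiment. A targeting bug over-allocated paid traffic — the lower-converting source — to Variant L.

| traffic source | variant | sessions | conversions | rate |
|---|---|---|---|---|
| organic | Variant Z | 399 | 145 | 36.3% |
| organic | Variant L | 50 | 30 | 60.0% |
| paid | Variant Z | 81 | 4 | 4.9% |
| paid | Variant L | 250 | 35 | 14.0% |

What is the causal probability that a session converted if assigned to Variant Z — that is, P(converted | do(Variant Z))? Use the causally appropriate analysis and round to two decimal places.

The traffic source-specific comparison favours Variant L throughout, but the pooled figures favour Variant Z. The question is whether to condition on traffic source.
Here traffic source is a common cause — it drives both which variant a case falls under and the outcome. The crude comparison mixes populations; the stratum-specific rates are the causally relevant ones.
Standardising Variant Z to the population traffic source mix: 0.576·145/399 + 0.424·4/81 = 0.230.

0.23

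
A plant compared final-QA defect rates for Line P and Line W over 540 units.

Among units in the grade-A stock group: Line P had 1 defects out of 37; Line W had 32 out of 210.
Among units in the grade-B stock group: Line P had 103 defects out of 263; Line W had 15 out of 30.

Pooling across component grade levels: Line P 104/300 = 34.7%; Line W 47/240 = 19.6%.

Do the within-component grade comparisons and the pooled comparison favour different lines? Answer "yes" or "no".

Within each component grade level (grade-A stock 2.7% vs 15.2%; grade-B stock 39.2% vs 50.0%), Line P has the lower rate every time. Pooled: 34.7% vs 19.6% — Line W has the lower rate overall. The two comparisons disagree.

yes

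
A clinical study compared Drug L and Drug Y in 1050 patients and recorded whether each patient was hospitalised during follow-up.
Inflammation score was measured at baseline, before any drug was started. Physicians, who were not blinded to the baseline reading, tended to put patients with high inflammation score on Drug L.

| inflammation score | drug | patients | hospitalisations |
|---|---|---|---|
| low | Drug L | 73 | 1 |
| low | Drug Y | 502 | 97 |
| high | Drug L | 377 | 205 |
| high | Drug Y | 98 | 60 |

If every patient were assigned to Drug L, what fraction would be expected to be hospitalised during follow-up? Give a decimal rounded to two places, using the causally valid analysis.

The inflammation score-specific comparison favours Drug L throughout, but the pooled figures favour Drug Y. The question is whether to condition on inflammation score.
Since inflammation score is a pre-existing factor (not a product of the drug) and it affects the outcome on its own, it is a confounder. The stratified rates, not the pooled rate, identify the causal effect.
Standardising Drug L to the population inflammation score mix: 0.548·1/73 + 0.452·205/377 = 0.253.

0.25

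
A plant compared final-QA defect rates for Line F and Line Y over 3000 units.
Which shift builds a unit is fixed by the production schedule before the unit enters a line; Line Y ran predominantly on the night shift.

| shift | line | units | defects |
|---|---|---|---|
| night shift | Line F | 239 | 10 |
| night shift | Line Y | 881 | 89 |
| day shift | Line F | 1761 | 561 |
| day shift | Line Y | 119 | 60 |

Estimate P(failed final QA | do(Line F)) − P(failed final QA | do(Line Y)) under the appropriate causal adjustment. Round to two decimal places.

-0.14

Shift is set before the line has any effect — it is not caused by the line — and it independently drives the outcome. That makes it a confounder, so the causal comparison is within shift levels.
Adjusting over the population distribution of shift: 0.373·(0.042−0.101) + 0.627·(0.319−0.504) = -0.138.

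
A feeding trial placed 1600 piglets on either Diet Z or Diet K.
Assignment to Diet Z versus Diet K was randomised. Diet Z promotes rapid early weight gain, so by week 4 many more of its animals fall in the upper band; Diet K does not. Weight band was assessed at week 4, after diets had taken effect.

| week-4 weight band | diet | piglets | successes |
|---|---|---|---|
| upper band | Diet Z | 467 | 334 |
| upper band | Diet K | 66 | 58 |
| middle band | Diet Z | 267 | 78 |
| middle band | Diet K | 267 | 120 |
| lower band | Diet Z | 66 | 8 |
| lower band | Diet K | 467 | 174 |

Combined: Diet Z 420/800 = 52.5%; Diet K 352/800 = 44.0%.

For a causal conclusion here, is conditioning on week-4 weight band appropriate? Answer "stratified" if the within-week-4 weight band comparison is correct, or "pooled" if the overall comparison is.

The stratified and pooled comparisons disagree (Diet K wins within each week-4 weight band; Diet Z wins overall), so the answer turns on the causal role of week-4 weight band.
Week-4 weight band is recorded after the diet and is itself shifted by it — it sits on the causal path from diet to outcome. Conditioning on a mediator would strip out part of the effect we want; the pooled comparison gives the total causal effect.
Pooled: Diet Z 52.5% vs Diet K 44.0%; Diet Z is higher overall.

pooled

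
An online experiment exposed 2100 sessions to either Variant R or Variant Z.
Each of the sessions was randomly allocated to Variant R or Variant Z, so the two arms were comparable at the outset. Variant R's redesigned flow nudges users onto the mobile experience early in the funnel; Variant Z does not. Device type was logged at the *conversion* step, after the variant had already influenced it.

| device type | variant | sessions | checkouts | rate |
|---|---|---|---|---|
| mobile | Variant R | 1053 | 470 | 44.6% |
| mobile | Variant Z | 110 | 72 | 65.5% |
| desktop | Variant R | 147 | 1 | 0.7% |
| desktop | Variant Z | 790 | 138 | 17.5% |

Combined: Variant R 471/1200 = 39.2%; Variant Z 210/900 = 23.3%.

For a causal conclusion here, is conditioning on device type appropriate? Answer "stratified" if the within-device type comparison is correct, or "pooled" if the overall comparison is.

pooled

The stratified and pooled comparisons disagree (Variant Z wins within each device type; Variant R wins overall), so the answer turns on the causal role of device type.
Device type lies on the pathway variant → device type → outcome, so adjusting for it blocks the indirect effect. For the total causal effect of variant, use the unadjusted pooled rates.
Pooled: Variant R 39.2% vs Variant Z 23.3%; Variant R is higher overall.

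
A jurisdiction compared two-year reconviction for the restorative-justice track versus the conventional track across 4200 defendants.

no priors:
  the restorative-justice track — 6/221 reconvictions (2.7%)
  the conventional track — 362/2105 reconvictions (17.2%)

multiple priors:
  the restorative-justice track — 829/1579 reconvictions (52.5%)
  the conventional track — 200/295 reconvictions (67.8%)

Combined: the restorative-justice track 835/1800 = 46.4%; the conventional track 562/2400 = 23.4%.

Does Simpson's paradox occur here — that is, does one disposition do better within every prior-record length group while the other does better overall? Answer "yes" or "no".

yes

Within each prior-record length level (no priors 2.7% vs 17.2%; multiple priors 52.5% vs 67.8%), the restorative-justice track has the lower rate every time. Pooled: 46.4% vs 23.4% — the conventional track has the lower rate overall. The two comparisons disagree.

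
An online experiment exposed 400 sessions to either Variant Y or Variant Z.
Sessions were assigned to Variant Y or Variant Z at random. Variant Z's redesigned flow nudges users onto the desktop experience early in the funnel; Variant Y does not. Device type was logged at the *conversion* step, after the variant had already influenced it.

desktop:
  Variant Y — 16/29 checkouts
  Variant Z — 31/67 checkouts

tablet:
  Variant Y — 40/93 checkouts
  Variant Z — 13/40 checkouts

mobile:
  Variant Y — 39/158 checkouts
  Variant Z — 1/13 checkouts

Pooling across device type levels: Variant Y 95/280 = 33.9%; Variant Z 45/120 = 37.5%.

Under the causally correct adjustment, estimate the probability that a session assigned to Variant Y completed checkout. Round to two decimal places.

0.34

Device type lies on the pathway variant → device type → outcome, so adjusting for it blocks the indirect effect. For the total causal effect of variant, use the unadjusted pooled rates.
So P(outcome | do(Variant Y)) is just the pooled rate for Variant Y: 95/280 = 0.339.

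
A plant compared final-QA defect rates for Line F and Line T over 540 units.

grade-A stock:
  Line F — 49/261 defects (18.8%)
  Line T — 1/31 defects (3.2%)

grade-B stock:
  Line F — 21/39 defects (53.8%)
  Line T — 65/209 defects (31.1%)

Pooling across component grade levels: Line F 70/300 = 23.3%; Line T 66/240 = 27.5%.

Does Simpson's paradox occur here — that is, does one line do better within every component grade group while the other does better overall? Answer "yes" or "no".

yes

Within each component grade level (grade-A stock 18.8% vs 3.2%; grade-B stock 53.8% vs 31.1%), Line T has the lower rate every time. Pooled: 23.3% vs 27.5% — Line F has the lower rate overall. The two comparisons disagree.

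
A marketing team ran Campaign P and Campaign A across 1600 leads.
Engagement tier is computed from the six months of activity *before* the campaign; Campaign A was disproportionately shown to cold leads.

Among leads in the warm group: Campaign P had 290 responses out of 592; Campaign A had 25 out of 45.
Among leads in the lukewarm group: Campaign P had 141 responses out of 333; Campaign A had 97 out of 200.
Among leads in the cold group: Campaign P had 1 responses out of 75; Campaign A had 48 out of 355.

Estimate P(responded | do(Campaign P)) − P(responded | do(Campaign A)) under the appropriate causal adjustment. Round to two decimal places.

The stratified and pooled comparisons disagree (Campaign A wins within each engagement tier; Campaign P wins overall), so the answer turns on the causal role of engagement tier.
Engagement tier is set before the campaign has any effect — it is not caused by the campaign — and it independently drives the outcome. That makes it a confounder, so the causal comparison is within engagement tier levels.
Adjusting over the population distribution of engagement tier: 0.398·(0.490−0.556) + 0.333·(0.423−0.485) + 0.269·(0.013−0.135) = -0.079.

-0.08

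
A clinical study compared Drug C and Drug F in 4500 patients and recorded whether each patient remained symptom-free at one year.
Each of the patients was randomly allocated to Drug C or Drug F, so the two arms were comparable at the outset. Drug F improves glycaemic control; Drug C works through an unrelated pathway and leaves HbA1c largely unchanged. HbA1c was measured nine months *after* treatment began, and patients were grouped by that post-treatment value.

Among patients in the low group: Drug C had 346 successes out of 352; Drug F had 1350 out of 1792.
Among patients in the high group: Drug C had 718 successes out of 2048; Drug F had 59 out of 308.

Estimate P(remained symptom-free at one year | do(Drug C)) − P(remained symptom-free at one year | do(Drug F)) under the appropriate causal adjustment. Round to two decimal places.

HbA1c here is a post-treatment variable shaped by the drug; conditioning on it would introduce bias rather than remove it. The overall comparison is the causal one.
The causal difference is the pooled difference: 0.443 − 0.671 = -0.228.

-0.23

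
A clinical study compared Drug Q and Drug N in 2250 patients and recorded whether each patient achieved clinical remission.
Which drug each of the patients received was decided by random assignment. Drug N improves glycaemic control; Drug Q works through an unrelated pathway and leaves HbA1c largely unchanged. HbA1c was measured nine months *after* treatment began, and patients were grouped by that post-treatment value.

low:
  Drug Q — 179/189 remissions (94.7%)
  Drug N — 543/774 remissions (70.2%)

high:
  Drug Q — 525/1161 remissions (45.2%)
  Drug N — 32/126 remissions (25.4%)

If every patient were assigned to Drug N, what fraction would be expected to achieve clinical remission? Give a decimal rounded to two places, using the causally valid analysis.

0.64

The HbA1c-specific comparison favours Drug Q throughout, but the pooled figures favour Drug N. The question is whether to condition on HbA1c.
Because the drug influences HbA1c, HbA1c is a post-treatment mediator, not a confounder. Stratifying on it would bias the estimate; the causal effect is the crude pooled difference.
So P(outcome | do(Drug N)) is just the pooled rate for Drug N: 575/900 = 0.639.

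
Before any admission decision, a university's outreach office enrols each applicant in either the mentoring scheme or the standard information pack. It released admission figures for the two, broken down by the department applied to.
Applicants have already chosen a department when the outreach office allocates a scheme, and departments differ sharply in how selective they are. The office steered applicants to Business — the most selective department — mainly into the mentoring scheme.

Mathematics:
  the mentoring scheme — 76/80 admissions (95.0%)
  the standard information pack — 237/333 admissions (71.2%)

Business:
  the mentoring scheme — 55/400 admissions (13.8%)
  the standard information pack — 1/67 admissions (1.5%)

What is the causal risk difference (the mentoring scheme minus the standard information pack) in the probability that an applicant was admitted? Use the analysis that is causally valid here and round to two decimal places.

+0.18

Within every department level the mentoring scheme has the higher rate, yet pooled the standard information pack does — Simpson's reversal.
Since department is a pre-existing factor (not a product of the outreach scheme) and it affects the outcome on its own, it is a confounder. The stratified rates, not the pooled rate, identify the causal effect.
Adjusting over the population distribution of department: 0.469·(0.950−0.712) + 0.531·(0.138−0.015) = +0.177.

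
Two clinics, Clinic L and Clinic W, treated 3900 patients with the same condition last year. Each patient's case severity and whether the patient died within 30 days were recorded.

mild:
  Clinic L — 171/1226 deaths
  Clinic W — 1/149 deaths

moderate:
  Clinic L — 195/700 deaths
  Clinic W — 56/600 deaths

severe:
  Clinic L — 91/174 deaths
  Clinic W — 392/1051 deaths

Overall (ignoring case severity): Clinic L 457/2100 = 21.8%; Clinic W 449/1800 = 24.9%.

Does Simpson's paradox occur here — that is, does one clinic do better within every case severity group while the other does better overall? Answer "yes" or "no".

Within each case severity level (mild 13.9% vs 0.7%; moderate 27.9% vs 9.3%; severe 52.3% vs 37.3%), Clinic W has the lower rate every time. Pooled: 21.8% vs 24.9% — Clinic L has the lower rate overall. The two comparisons disagree.

yes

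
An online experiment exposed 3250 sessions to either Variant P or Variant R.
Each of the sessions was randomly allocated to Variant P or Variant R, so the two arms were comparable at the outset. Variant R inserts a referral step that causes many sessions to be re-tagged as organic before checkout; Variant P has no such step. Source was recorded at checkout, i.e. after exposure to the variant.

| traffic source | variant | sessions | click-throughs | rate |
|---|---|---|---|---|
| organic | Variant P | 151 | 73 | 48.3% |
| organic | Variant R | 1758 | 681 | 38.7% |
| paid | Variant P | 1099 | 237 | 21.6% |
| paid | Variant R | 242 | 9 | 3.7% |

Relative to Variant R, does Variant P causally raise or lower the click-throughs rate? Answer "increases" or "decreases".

decreases

The traffic source-specific comparison favours Variant P throughout, but the pooled figures favour Variant R. The question is whether to condition on traffic source.
The distribution of traffic source is itself part of what the variant does — it is an intermediate outcome. Holding it fixed would remove that part of the effect; the total effect is the pooled difference.
Pooled: Variant P 24.8% vs Variant R 34.5%; Variant R is higher overall.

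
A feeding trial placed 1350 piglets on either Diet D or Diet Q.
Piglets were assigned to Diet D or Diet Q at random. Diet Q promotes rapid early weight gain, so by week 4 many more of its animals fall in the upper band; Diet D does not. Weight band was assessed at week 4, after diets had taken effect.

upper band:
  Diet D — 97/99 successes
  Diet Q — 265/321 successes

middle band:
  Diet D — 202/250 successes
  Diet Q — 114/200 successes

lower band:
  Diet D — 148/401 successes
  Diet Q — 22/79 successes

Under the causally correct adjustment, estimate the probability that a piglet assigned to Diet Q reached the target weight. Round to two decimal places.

Week-4 weight band is recorded after the diet and is itself shifted by it — it sits on the causal path from diet to outcome. Conditioning on a mediator would strip out part of the effect we want; the pooled comparison gives the total causal effect.
So P(outcome | do(Diet Q)) is just the pooled rate for Diet Q: 401/600 = 0.668.

0.67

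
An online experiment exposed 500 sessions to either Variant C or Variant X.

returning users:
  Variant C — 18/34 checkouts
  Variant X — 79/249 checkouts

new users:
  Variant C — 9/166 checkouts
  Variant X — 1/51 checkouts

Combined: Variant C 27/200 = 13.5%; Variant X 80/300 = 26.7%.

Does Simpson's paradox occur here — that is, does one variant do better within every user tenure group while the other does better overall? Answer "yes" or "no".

yes

Within each user tenure level (returning users 52.9% vs 31.7%; new users 5.4% vs 2.0%), Variant C has the higher rate every time. Pooled: 13.5% vs 26.7% — Variant X has the higher rate overall. The two comparisons disagree.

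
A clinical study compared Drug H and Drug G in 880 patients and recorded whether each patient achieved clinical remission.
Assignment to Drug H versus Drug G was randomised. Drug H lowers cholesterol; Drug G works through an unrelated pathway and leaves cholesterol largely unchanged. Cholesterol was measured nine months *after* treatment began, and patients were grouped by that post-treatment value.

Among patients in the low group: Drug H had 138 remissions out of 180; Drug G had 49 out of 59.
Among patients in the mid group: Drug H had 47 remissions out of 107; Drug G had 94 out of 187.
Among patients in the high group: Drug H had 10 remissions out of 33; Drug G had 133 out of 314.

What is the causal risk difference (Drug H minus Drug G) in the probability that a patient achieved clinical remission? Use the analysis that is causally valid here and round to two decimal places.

+0.12

The distribution of cholesterol is itself part of what the drug does — it is an intermediate outcome. Holding it fixed would remove that part of the effect; the total effect is the pooled difference.
The causal difference is the pooled difference: 0.609 − 0.493 = +0.117.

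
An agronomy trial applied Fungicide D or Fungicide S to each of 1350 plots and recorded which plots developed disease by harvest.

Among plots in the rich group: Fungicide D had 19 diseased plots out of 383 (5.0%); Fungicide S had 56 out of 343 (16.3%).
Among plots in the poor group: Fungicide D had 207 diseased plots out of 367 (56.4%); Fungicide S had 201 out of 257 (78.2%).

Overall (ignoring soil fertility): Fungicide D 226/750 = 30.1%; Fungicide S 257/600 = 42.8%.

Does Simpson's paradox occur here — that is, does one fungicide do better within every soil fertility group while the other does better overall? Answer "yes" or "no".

Within each soil fertility level (rich 5.0% vs 16.3%; poor 56.4% vs 78.2%), Fungicide D has the lower rate every time. Pooled: 30.1% vs 42.8% — Fungicide D has the lower rate overall. They agree.

no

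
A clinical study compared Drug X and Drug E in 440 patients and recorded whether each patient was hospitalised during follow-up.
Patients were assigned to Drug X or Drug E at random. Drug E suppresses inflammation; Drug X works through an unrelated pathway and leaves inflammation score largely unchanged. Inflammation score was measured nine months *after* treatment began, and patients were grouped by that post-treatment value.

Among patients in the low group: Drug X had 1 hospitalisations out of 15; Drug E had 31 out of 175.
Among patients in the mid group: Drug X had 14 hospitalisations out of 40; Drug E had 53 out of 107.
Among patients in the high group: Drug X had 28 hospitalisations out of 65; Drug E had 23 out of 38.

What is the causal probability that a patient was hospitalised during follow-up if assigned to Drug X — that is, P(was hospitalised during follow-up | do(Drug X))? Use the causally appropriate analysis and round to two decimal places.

0.36

The stratified and pooled comparisons disagree (Drug X wins within each inflammation score; Drug E wins overall), so the answer turns on the causal role of inflammation score.
The distribution of inflammation score is itself part of what the drug does — it is an intermediate outcome. Holding it fixed would remove that part of the effect; the total effect is the pooled difference.
So P(outcome | do(Drug X)) is just the pooled rate for Drug X: 43/120 = 0.358.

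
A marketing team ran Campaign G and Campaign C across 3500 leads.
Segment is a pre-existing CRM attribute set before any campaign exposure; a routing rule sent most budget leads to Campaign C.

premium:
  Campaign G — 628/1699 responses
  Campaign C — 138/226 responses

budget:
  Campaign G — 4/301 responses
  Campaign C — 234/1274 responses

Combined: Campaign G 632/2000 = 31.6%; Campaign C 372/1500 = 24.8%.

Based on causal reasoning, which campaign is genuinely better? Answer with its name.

Within every customer segment level Campaign C has the higher rate, yet pooled Campaign G does — Simpson's reversal.
Since customer segment is a pre-existing factor (not a product of the campaign) and it affects the outcome on its own, it is a confounder. The stratified rates, not the pooled rate, identify the causal effect.
Within each level — premium: 37.0% vs 61.1%; budget: 1.3% vs 18.4% — Campaign C is higher every time.

Campaign C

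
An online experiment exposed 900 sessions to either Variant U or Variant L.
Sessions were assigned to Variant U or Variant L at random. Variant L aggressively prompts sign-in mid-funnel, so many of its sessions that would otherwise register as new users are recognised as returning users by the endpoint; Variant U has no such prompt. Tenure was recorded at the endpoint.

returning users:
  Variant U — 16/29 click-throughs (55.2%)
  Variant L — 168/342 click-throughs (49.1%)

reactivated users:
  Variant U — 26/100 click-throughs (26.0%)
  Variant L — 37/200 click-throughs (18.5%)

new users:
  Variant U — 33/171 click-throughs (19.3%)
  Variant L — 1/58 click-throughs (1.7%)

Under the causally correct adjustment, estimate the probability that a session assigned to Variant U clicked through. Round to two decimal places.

Stratifying would compare variants among sessions the variants themselves sorted into user tenure groups — a form of selection on an intermediate. The unconditioned pooled rates give the total causal effect.
So P(outcome | do(Variant U)) is just the pooled rate for Variant U: 75/300 = 0.250.

0.25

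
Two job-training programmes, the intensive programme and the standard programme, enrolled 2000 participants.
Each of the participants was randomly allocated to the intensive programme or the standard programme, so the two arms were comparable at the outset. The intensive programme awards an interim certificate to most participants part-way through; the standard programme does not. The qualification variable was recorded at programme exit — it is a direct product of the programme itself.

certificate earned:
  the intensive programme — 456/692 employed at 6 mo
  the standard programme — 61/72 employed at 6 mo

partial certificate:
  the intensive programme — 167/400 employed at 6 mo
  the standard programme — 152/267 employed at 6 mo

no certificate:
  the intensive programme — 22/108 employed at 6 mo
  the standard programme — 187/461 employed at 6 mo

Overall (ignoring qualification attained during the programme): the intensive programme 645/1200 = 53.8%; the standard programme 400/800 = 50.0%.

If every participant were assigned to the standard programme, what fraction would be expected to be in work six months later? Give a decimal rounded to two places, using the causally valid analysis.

0.50

The stratified and pooled comparisons disagree (the standard programme wins within each qualification attained during the programme; the intensive programme wins overall), so the answer turns on the causal role of qualification attained during the programme.
Qualification attained during the programme lies on the pathway programme → qualification attained during the programme → outcome, so adjusting for it blocks the indirect effect. For the total causal effect of programme, use the unadjusted pooled rates.
So P(outcome | do(the standard programme)) is just the pooled rate for the standard programme: 400/800 = 0.500.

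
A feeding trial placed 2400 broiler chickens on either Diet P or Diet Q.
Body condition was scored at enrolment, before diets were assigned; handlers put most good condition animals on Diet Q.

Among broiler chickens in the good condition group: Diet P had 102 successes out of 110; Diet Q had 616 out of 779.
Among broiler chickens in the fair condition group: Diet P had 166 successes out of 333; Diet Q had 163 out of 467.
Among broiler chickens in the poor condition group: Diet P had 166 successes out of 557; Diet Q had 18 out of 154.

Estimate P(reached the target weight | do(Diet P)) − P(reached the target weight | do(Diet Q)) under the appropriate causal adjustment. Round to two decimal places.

Nothing the diet does changes starting body condition; the imbalance is an allocation artefact. With starting body condition also predicting the outcome, the pooled figure is confounded, and the within-stratum comparison is the causal one.
Adjusting over the population distribution of starting body condition: 0.370·(0.927−0.791) + 0.333·(0.498−0.349) + 0.296·(0.298−0.117) = +0.154.

+0.15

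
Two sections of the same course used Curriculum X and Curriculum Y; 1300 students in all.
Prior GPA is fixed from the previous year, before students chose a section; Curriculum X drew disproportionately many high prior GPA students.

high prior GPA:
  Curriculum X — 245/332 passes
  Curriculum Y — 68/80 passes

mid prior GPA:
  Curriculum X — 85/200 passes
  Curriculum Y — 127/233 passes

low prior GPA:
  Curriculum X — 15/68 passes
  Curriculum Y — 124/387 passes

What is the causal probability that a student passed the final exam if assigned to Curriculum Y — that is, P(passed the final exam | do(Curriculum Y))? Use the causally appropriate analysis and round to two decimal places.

Nothing the teaching method does changes prior GPA band; the imbalance is an allocation artefact. With prior GPA band also predicting the outcome, the pooled figure is confounded, and the within-stratum comparison is the causal one.
Standardising Curriculum Y to the population prior GPA band mix: 0.317·68/80 + 0.333·127/233 + 0.350·124/387 = 0.563.

0.56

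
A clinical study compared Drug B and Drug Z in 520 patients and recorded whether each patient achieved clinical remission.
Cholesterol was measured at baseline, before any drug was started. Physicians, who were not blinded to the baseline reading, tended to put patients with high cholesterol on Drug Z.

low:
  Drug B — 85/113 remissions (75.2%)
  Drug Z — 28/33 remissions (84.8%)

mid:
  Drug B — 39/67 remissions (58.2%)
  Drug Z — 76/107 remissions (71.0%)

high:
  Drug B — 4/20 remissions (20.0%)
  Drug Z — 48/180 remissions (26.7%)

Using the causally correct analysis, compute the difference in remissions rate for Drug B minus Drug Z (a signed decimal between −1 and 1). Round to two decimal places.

-0.10

Drug Z is higher inside every cholesterol stratum but Drug B is higher in aggregate. Whether to stratify depends on how cholesterol relates to the drug.
Cholesterol differs across drugs for reasons unrelated to any effect of the drug itself, and it separately predicts the outcome — a classic confounder. We must compare within cholesterol levels.
Adjusting over the population distribution of cholesterol: 0.281·(0.752−0.848) + 0.335·(0.582−0.710) + 0.385·(0.200−0.267) = -0.096.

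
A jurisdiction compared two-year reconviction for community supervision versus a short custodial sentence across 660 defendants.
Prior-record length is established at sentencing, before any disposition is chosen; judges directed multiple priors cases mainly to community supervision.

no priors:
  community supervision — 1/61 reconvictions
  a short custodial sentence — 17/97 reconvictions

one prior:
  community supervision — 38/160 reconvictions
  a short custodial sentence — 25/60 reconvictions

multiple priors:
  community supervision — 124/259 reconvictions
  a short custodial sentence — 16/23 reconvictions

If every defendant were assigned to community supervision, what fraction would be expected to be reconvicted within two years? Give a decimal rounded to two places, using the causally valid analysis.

The stratified and pooled comparisons disagree (community supervision wins within each prior-record length; a short custodial sentence wins overall), so the answer turns on the causal role of prior-record length.
Here prior-record length is a common cause — it drives both which disposition a case falls under and the outcome. The crude comparison mixes populations; the stratum-specific rates are the causally relevant ones.
Standardising community supervision to the population prior-record length mix: 0.239·1/61 + 0.333·38/160 + 0.427·124/259 = 0.288.

0.29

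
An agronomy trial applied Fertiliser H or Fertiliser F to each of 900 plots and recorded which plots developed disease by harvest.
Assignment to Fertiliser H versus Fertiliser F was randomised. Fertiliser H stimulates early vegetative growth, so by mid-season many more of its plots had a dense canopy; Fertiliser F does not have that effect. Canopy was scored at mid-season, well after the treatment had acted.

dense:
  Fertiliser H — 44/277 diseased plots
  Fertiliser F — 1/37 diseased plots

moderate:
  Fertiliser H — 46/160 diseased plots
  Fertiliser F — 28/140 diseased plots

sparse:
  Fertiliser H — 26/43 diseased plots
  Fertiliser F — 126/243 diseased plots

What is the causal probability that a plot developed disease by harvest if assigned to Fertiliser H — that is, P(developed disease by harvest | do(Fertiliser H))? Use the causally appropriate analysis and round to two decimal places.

0.24

Because the fertiliser influences mid-season canopy, mid-season canopy is a post-treatment mediator, not a confounder. Stratifying on it would bias the estimate; the causal effect is the crude pooled difference.
So P(outcome | do(Fertiliser H)) is just the pooled rate for Fertiliser H: 116/480 = 0.242.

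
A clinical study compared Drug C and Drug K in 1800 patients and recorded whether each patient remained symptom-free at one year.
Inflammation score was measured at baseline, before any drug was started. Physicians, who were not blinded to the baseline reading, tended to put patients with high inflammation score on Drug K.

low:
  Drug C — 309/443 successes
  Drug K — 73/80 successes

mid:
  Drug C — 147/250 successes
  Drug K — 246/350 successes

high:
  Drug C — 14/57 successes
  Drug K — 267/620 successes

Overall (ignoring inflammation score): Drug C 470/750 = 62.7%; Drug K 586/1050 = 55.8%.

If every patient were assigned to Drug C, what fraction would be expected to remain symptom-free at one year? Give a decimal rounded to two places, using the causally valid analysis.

0.49

The stratified and pooled comparisons disagree (Drug K wins within each inflammation score; Drug C wins overall), so the answer turns on the causal role of inflammation score.
Since inflammation score is a pre-existing factor (not a product of the drug) and it affects the outcome on its own, it is a confounder. The stratified rates, not the pooled rate, identify the causal effect.
Standardising Drug C to the population inflammation score mix: 0.291·309/443 + 0.333·147/250 + 0.376·14/57 = 0.491.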